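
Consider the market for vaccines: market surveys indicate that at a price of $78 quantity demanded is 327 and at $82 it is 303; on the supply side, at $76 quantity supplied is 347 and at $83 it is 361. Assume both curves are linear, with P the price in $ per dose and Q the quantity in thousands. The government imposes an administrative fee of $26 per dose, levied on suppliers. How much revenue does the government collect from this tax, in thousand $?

Demand slope: (303 − 327)/(82 − 78) = -6, so Qd = 795 − 6P.
Supply slope: (361 − 347)/(83 − 76) = 2, so Qs = 2P + 195.
Before the tax: set 795 − 6P = 2P + 195 → P* = $75, Q* = 345.
With the tax collected from suppliers, supply shifts: Qs = 2(P − 26) + 195.
New equilibrium: buyers pay $81.5, suppliers receive $55.5, Q = 306. (Wedge: Pb − Ps = 26.)
Revenue = t · Q = 26 · 306 = $7956.

Tax revenue = $7956 thousand.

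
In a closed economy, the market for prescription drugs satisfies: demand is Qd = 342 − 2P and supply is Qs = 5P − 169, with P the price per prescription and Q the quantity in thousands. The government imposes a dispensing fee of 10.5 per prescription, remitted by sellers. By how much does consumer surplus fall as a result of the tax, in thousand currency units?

Before the tax: set 342 − 2P = 5P − 169 → P* = 73, Q* = 196.
With the tax collected from sellers, supply shifts: Qs = 5(P − 10.5) − 169.
Solving gives Q = 181 with consumers paying 80.5 and sellers receiving 70 (the 10.5 wedge).
ΔCS is the trapezoid between Q = 181 and Q = 196 of height 7.5: ½ · (196 + 181) · 7.5 = 1413.75.

Consumer surplus falls by 1413.75 thousand.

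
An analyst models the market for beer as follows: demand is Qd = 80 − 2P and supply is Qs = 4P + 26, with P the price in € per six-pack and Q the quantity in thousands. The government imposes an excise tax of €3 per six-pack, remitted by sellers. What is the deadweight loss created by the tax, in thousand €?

Without the tax, 80 − 2P = 4P + 26 gives 6P = 54, so P* = €9 and Q* = 62.
With the tax collected from sellers, supply shifts: Qs = 4(P − 3) + 26.
New equilibrium: consumers pay €11, sellers receive €8, Q = 58. (Wedge: Pb − Ps = 3.)
Quantity falls by |ΔQ| = |62 − 58| = 4.
DWL = ½ · t · |ΔQ| = ½ · 3 · 4 = €6.

Deadweight loss = €6 thousand.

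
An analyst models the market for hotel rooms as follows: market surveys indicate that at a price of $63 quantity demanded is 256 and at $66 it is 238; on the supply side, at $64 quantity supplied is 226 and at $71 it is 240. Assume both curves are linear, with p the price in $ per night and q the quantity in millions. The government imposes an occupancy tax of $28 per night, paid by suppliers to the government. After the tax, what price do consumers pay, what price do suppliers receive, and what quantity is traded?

Consumers pay $74; suppliers receive $46; quantity = 190.

Demand slope: (238 − 256)/(66 − 63) = -6, so qd = 634 − 6p.
Supply slope: (240 − 226)/(71 − 64) = 2, so qs = 2p + 98.
Before the tax: set 634 − 6p = 2p + 98 → p* = $67, q* = 232.
With the tax collected from suppliers, supply shifts: qs = 2(p − 28) + 98.
New equilibrium: consumers pay $74, suppliers receive $46, q = 190. (Wedge: pb − ps = 28.)
The less price-elastic side of the market bears the larger share of a per-unit tax.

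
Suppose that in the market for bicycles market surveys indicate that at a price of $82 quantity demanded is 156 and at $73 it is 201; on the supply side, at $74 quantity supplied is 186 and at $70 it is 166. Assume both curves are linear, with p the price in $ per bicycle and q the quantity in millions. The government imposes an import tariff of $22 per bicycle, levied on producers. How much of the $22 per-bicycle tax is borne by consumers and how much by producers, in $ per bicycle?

Demand slope: (201 − 156)/(73 − 82) = -5, so qd = 566 − 5p.
Supply slope: (166 − 186)/(70 − 74) = 5, so qs = 5p − 184.
Without the tax, 566 − 5p = 5p − 184 gives 10p = 750, so p* = $75 and q* = 191.
With the tax collected from producers, supply shifts: qs = 5(p − 22) − 184.
Solving gives q = 136 with consumers paying $86 and producers receiving $64 (the $22 wedge).
Burden on consumers: $11; on producers: $11. (They sum to $22.)
The less price-elastic side of the market bears the larger share of a per-unit tax.

Consumers bear $11 per bicycle; producers bear $11 per bicycle.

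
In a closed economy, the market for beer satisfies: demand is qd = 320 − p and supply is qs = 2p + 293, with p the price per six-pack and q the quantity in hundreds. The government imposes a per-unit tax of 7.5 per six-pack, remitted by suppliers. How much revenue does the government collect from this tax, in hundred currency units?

Without the tax, 320 − p = 2p + 293 gives 3p = 27, so p* = 9 and q* = 311.
With the tax collected from suppliers, supply shifts: qs = 2(p − 7.5) + 293.
New equilibrium: buyers pay 14, suppliers receive 6.5, q = 306. (Wedge: pb − ps = 7.5.)
Revenue = t · Q = 7.5 · 306 = 2295.

Tax revenue = 2295 hundred.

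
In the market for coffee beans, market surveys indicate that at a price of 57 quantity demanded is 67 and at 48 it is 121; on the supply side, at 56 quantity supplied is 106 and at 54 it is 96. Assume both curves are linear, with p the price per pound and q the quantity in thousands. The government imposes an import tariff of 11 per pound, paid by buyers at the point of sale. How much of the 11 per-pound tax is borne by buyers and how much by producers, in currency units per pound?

Demand slope: (121 − 67)/(48 − 57) = -6, so qd = 409 − 6p.
Supply slope: (96 − 106)/(54 − 56) = 5, so qs = 5p − 174.
Without the tax, 409 − 6p = 5p − 174 gives 11p = 583, so p* = 53 and q* = 91.
With the tax collected from buyers, demand (in seller-price terms) shifts: qd = 409 − 6(p + 11).
New equilibrium: buyers pay 58, producers receive 47, q = 61. (Wedge: pb − ps = 11.)
Burden on buyers: 5; on producers: 6. (They sum to 11.)

Buyers bear 5 per pound; producers bear 6 per pound.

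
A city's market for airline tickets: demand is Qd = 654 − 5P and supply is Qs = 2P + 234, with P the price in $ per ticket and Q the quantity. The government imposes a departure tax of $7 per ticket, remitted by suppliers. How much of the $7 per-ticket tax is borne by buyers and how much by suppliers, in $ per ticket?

Without the tax, 654 − 5P = 2P + 234 gives 7P = 420, so P* = $60 and Q* = 354.
With the tax collected from suppliers, supply shifts: Qs = 2(P − 7) + 234.
New equilibrium: buyers pay $62, suppliers receive $55, Q = 344. (Wedge: Pb − Ps = 7.)
Burden on buyers: $2; on suppliers: $5. (They sum to $7.)

Buyers bear $2 per ticket; suppliers bear $5 per ticket.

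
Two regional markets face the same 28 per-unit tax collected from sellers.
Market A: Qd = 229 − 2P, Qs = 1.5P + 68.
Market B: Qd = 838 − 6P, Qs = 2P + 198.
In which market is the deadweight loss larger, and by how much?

Market A: pre-tax P* = 46, Q* = 137; post-tax Q = 113; deadweight loss = 336.
Market B: pre-tax P* = 80, Q* = 358; post-tax Q = 316; deadweight loss = 588.
Difference: 336 vs 588 → market B is larger by 252.

Market B, by 252.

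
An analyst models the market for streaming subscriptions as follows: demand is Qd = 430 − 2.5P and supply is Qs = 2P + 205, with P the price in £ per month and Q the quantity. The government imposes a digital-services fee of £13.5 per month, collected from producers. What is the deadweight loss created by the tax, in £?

Deadweight loss = £101.25.

Without the tax, 430 − 2.5P = 2P + 205 gives 4.5P = 225, so P* = £50 and Q* = 305.
With the tax collected from producers, supply shifts: Qs = 2(P − 13.5) + 205.
New equilibrium: consumers pay £56, producers receive £42.5, Q = 290. (Wedge: Pb − Ps = 13.5.)
Quantity falls by |ΔQ| = |305 − 290| = 15.
DWL = ½ · t · |ΔQ| = ½ · 13.5 · 15 = £101.25.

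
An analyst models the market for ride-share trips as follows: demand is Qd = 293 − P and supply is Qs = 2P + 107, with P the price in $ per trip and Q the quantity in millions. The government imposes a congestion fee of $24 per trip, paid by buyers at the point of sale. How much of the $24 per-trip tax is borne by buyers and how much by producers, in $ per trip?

Before the tax: set 293 − P = 2P + 107 → P* = $62, Q* = 231.
With the tax collected from buyers, demand (in seller-price terms) shifts: Qd = 293 − (P + 24).
New equilibrium: buyers pay $78, producers receive $54, Q = 215. (Wedge: Pb − Ps = 24.)
Burden on buyers: $16; on producers: $8. (They sum to $24.)

Buyers bear $16 per trip; producers bear $8 per trip.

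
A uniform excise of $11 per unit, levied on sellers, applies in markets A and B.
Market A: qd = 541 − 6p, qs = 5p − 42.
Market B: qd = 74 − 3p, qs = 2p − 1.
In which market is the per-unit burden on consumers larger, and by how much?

Market A, by $0.6.

Market A: pre-tax p* = $53, q* = 223; post-tax q = 193; per-unit burden on consumers = $5.
Market B: pre-tax p* = $15, q* = 29; post-tax q = 15.8; per-unit burden on consumers = $4.4.
Difference: $5 vs $4.4 → market A is larger by $0.6.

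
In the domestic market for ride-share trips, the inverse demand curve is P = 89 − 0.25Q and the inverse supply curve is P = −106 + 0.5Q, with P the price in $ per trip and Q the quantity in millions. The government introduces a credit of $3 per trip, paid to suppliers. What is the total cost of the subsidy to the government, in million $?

Government outlay = $792 million.

Rewrite in direct form: Qd = 356 − 4P and Qs = 2P + 212.
Without the subsidy, 356 − 4P = 2P + 212 gives 6P = 144, so P* = $24 and Q* = 260.
With a per-unit subsidy paid to suppliers, each receives P + 3 per unit sold, so supply becomes Qs = 2(P + 3) + 212.
Solving gives Q = 264 with buyers paying $23 and suppliers receiving $26 (the $3 wedge).
Outlay = t · Q = 3 · 264 = $792.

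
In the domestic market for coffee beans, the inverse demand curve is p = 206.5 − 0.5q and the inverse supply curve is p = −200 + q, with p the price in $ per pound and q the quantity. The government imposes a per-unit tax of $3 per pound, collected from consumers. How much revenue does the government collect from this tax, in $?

Inverting to q(p) form: qd = 413 − 2p; qs = p + 200.
Before the tax: set 413 − 2p = p + 200 → p* = $71, q* = 271.
With the tax collected from consumers, demand (in seller-price terms) shifts: qd = 413 − 2(p + 3).
New equilibrium: consumers pay $72, sellers receive $69, q = 269. (Wedge: pb − ps = 3.)
Revenue = t · Q = 3 · 269 = $807.

Tax revenue = $807.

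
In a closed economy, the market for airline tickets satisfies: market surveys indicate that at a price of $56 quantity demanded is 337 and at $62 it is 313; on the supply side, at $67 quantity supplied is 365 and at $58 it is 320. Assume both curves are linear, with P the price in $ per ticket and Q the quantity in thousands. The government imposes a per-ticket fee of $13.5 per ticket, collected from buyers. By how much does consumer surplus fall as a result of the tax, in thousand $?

Consumer surplus falls by $2325 thousand.

Demand slope: (313 − 337)/(62 − 56) = -4, so Qd = 561 − 4P.
Supply slope: (320 − 365)/(58 − 67) = 5, so Qs = 5P + 30.
Without the tax, 561 − 4P = 5P + 30 gives 9P = 531, so P* = $59 and Q* = 325.
With the tax collected from buyers, demand (in seller-price terms) shifts: Qd = 561 − 4(P + 13.5).
Solving gives Q = 295 with buyers paying $66.5 and sellers receiving $53 (the $13.5 wedge).
ΔCS is the trapezoid between Q = 295 and Q = 325 of height $7.5: ½ · (325 + 295) · 7.5 = $2325.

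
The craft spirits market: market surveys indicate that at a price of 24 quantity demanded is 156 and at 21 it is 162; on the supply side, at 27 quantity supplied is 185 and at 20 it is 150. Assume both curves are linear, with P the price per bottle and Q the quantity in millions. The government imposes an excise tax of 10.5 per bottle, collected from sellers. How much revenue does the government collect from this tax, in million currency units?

Tax revenue = 1522.5 million.

Demand slope: (162 − 156)/(21 − 24) = -2, so Qd = 204 − 2P.
Supply slope: (150 − 185)/(20 − 27) = 5, so Qs = 5P + 50.
Without the tax, 204 − 2P = 5P + 50 gives 7P = 154, so P* = 22 and Q* = 160.
With the tax collected from sellers, supply shifts: Qs = 5(P − 10.5) + 50.
New equilibrium: consumers pay 29.5, sellers receive 19, Q = 145. (Wedge: Pb − Ps = 10.5.)
Revenue = t · Q = 10.5 · 145 = 1522.5.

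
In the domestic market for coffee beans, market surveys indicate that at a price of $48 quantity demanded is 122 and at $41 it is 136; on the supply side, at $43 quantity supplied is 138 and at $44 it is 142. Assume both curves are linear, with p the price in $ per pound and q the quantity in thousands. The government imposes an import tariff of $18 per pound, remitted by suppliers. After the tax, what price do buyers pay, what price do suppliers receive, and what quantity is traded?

Demand slope: (136 − 122)/(41 − 48) = -2, so qd = 218 − 2p.
Supply slope: (142 − 138)/(44 − 43) = 4, so qs = 4p − 34.
Without the tax, 218 − 2p = 4p − 34 gives 6p = 252, so p* = $42 and q* = 134.
With the tax collected from suppliers, supply shifts: qs = 4(p − 18) − 34.
Solving gives q = 110 with buyers paying $54 and suppliers receiving $36 (the $18 wedge).
The less price-elastic side of the market bears the larger share of a per-unit tax.

Buyers pay $54; suppliers receive $36; quantity = 110.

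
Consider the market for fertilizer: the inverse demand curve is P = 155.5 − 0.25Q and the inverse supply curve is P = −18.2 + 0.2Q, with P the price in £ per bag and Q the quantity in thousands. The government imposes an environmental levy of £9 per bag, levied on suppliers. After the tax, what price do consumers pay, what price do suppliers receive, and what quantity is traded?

Rewrite in direct form: Qd = 622 − 4P and Qs = 5P + 91.
Without the tax, 622 − 4P = 5P + 91 gives 9P = 531, so P* = £59 and Q* = 386.
With the tax collected from suppliers, supply shifts: Qs = 5(P − 9) + 91.
New equilibrium: consumers pay £64, suppliers receive £55, Q = 366. (Wedge: Pb − Ps = 9.)
The less price-elastic side of the market bears the larger share of a per-unit tax.

Consumers pay £64; suppliers receive £55; quantity = 366.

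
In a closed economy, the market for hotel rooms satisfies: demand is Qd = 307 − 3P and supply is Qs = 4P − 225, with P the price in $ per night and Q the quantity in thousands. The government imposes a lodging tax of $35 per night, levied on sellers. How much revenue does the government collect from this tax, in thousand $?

Without the tax, 307 − 3P = 4P − 225 gives 7P = 532, so P* = $76 and Q* = 79.
With the tax collected from sellers, supply shifts: Qs = 4(P − 35) − 225.
New equilibrium: buyers pay $96, sellers receive $61, Q = 19. (Wedge: Pb − Ps = 35.)
Revenue = t · Q = 35 · 19 = $665.

Tax revenue = $665 thousand.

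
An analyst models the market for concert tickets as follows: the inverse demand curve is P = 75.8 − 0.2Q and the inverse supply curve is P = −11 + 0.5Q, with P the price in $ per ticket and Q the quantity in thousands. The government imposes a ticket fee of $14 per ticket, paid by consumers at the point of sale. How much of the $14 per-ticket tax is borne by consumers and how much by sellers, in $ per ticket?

Inverting to Q(P) form: Qd = 379 − 5P; Qs = 2P + 22.
Before the tax: set 379 − 5P = 2P + 22 → P* = $51, Q* = 124.
With the tax collected from consumers, demand (in seller-price terms) shifts: Qd = 379 − 5(P + 14).
New equilibrium: consumers pay $55, sellers receive $41, Q = 104. (Wedge: Pb − Ps = 14.)
Burden on consumers: $4; on sellers: $10. (They sum to $14.)

Consumers bear $4 per ticket; sellers bear $10 per ticket.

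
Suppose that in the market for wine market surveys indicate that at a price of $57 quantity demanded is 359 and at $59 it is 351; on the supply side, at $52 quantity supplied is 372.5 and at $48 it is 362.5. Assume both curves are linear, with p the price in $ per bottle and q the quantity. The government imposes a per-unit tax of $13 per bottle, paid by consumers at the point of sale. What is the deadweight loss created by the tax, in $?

Deadweight loss = $130.

Demand slope: (351 − 359)/(59 − 57) = -4, so qd = 587 − 4p.
Supply slope: (362.5 − 372.5)/(48 − 52) = 2.5, so qs = 2.5p + 242.5.
Without the tax, 587 − 4p = 2.5p + 242.5 gives 6.5p = 344.5, so p* = $53 and q* = 375.
With the tax collected from consumers, demand (in seller-price terms) shifts: qd = 587 − 4(p + 13).
Solving gives q = 355 with consumers paying $58 and producers receiving $45 (the $13 wedge).
Quantity falls by |ΔQ| = |375 − 355| = 20.
DWL = ½ · t · |ΔQ| = ½ · 13 · 20 = $130.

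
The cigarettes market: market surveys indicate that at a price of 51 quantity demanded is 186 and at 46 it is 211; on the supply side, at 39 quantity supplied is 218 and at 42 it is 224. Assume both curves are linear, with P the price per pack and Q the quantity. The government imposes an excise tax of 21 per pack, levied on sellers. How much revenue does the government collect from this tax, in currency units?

Tax revenue = 4116.

Demand slope: (211 − 186)/(46 − 51) = -5, so Qd = 441 − 5P.
Supply slope: (224 − 218)/(42 − 39) = 2, so Qs = 2P + 140.
Before the tax: set 441 − 5P = 2P + 140 → P* = 43, Q* = 226.
With the tax collected from sellers, supply shifts: Qs = 2(P − 21) + 140.
Solving gives Q = 196 with consumers paying 49 and sellers receiving 28 (the 21 wedge).
Revenue = t · Q = 21 · 196 = 4116.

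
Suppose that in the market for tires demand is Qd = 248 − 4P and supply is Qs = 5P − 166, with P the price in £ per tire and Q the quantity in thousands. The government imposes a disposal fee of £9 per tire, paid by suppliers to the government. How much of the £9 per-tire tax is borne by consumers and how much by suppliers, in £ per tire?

Without the tax, 248 − 4P = 5P − 166 gives 9P = 414, so P* = £46 and Q* = 64.
With the tax collected from suppliers, supply shifts: Qs = 5(P − 9) − 166.
Solving gives Q = 44 with consumers paying £51 and suppliers receiving £42 (the £9 wedge).
Burden on consumers: £5; on suppliers: £4. (They sum to £9.)
The less price-elastic side of the market bears the larger share of a per-unit tax.

Consumers bear £5 per tire; suppliers bear £4 per tire.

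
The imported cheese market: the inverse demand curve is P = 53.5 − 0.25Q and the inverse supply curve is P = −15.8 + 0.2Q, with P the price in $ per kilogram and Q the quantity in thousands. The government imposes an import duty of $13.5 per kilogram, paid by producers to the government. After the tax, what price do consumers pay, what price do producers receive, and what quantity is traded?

Consumers pay $22.5; producers receive $9; quantity = 124.

Rewrite in direct form: Qd = 214 − 4P and Qs = 5P + 79.
Before the tax: set 214 − 4P = 5P + 79 → P* = $15, Q* = 154.
With the tax collected from producers, supply shifts: Qs = 5(P − 13.5) + 79.
Solving gives Q = 124 with consumers paying $22.5 and producers receiving $9 (the $13.5 wedge).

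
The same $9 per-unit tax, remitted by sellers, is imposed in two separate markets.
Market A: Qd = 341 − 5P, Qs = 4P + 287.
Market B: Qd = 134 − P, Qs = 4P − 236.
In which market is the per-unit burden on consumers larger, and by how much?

Market A: pre-tax P* = $6, Q* = 311; post-tax Q = 291; per-unit burden on consumers = $4.
Market B: pre-tax P* = $74, Q* = 60; post-tax Q = 52.8; per-unit burden on consumers = $7.2.
Difference: $4 vs $7.2 → market B is larger by $3.2.

Market B, by $3.2.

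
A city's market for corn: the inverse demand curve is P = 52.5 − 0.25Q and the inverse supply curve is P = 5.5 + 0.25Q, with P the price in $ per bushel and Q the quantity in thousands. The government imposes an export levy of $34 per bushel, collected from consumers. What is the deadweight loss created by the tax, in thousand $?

Deadweight loss = $1156 thousand.

Inverting to Q(P) form: Qd = 210 − 4P; Qs = 4P − 22.
Before the tax: set 210 − 4P = 4P − 22 → P* = $29, Q* = 94.
With the tax collected from consumers, demand (in seller-price terms) shifts: Qd = 210 − 4(P + 34).
Solving gives Q = 26 with consumers paying $46 and producers receiving $12 (the $34 wedge).
Quantity falls by |ΔQ| = |94 − 26| = 68.
DWL = ½ · t · |ΔQ| = ½ · 34 · 68 = $1156.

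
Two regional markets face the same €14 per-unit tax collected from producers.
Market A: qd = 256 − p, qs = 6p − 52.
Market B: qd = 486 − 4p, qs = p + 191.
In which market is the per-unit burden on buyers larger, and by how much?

Market A: pre-tax p* = €44, q* = 212; post-tax q = 200; per-unit burden on buyers = €12.
Market B: pre-tax p* = €59, q* = 250; post-tax q = 238.8; per-unit burden on buyers = €2.8.
Difference: €12 vs €2.8 → market A is larger by €9.2.

Market A, by €9.2.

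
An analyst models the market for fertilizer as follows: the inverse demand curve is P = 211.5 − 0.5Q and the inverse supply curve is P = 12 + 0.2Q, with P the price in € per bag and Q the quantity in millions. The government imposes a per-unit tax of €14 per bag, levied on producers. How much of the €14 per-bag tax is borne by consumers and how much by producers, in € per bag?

Rewrite in direct form: Qd = 423 − 2P and Qs = 5P − 60.
Before the tax: set 423 − 2P = 5P − 60 → P* = €69, Q* = 285.
With the tax collected from producers, supply shifts: Qs = 5(P − 14) − 60.
Solving gives Q = 265 with consumers paying €79 and producers receiving €65 (the €14 wedge).
Burden on consumers: €10; on producers: €4. (They sum to €14.)
The less price-elastic side of the market bears the larger share of a per-unit tax.

Consumers bear €10 per bag; producers bear €4 per bag.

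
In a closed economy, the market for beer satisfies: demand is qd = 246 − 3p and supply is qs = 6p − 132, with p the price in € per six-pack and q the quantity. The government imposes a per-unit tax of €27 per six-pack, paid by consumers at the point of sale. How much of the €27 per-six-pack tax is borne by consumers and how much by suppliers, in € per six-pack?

Consumers bear €18 per six-pack; suppliers bear €9 per six-pack.

Without the tax, 246 − 3p = 6p − 132 gives 9p = 378, so p* = €42 and q* = 120.
With the tax collected from consumers, demand (in seller-price terms) shifts: qd = 246 − 3(p + 27).
Solving gives q = 66 with consumers paying €60 and suppliers receiving €33 (the €27 wedge).
Burden on consumers: €18; on suppliers: €9. (They sum to €27.)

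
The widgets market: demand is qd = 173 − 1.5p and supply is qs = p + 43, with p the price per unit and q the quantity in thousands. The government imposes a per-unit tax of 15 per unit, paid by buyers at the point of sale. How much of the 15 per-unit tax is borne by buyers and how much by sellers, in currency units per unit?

Without the tax, 173 − 1.5p = p + 43 gives 2.5p = 130, so p* = 52 and q* = 95.
With the tax collected from buyers, demand (in seller-price terms) shifts: qd = 173 − 1.5(p + 15).
New equilibrium: buyers pay 58, sellers receive 43, q = 86. (Wedge: pb − ps = 15.)
Burden on buyers: 6; on sellers: 9. (They sum to 15.)

Buyers bear 6 per unit; sellers bear 9 per unit.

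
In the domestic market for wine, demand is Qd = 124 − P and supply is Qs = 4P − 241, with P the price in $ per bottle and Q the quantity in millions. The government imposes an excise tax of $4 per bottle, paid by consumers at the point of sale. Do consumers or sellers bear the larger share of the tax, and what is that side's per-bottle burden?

Before the tax: set 124 − P = 4P − 241 → P* = $73, Q* = 51.
With the tax collected from consumers, demand (in seller-price terms) shifts: Qd = 124 − (P + 4).
Solving gives Q = 47.8 with consumers paying $76.2 and sellers receiving $72.2 (the $4 wedge).
Per-bottle burden: consumers $3.2, sellers $0.8.
Consumers take the larger share because demand is less price-elastic here (demand slope 1 vs supply slope 4).
The less price-elastic side of the market bears the larger share of a per-unit tax.

Consumers bear the larger share: $3.2 per bottle.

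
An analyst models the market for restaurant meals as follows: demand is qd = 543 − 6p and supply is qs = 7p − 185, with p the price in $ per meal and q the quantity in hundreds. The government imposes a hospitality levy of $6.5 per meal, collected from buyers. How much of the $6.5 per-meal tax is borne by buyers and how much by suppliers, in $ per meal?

Before the tax: set 543 − 6p = 7p − 185 → p* = $56, q* = 207.
With the tax collected from buyers, demand (in seller-price terms) shifts: qd = 543 − 6(p + 6.5).
Solving gives q = 186 with buyers paying $59.5 and suppliers receiving $53 (the $6.5 wedge).
Burden on buyers: $3.5; on suppliers: $3. (They sum to $6.5.)

Buyers bear $3.5 per meal; suppliers bear $3 per meal.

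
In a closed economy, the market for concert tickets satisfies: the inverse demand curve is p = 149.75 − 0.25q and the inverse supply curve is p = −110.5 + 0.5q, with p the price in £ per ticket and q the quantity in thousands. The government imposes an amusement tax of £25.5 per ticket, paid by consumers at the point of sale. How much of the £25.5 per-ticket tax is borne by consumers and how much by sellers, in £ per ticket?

Rewrite in direct form: qd = 599 − 4p and qs = 2p + 221.
Without the tax, 599 − 4p = 2p + 221 gives 6p = 378, so p* = £63 and q* = 347.
With the tax collected from consumers, demand (in seller-price terms) shifts: qd = 599 − 4(p + 25.5).
New equilibrium: consumers pay £71.5, sellers receive £46, q = 313. (Wedge: pb − ps = 25.5.)
Burden on consumers: £8.5; on sellers: £17. (They sum to £25.5.)
The less price-elastic side of the market bears the larger share of a per-unit tax.

Consumers bear £8.5 per ticket; sellers bear £17 per ticket.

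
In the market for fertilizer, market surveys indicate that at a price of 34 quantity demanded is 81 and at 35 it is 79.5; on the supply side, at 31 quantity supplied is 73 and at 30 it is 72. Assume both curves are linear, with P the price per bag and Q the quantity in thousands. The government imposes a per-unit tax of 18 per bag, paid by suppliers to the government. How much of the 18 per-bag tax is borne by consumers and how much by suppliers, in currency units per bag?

Demand slope: (79.5 − 81)/(35 − 34) = -1.5, so Qd = 132 − 1.5P.
Supply slope: (72 − 73)/(30 − 31) = 1, so Qs = P + 42.
Before the tax: set 132 − 1.5P = P + 42 → P* = 36, Q* = 78.
With the tax collected from suppliers, supply shifts: Qs = (P − 18) + 42.
Solving gives Q = 67.2 with consumers paying 43.2 and suppliers receiving 25.2 (the 18 wedge).
Burden on consumers: 7.2; on suppliers: 10.8. (They sum to 18.)

Consumers bear 7.2 per bag; suppliers bear 10.8 per bag.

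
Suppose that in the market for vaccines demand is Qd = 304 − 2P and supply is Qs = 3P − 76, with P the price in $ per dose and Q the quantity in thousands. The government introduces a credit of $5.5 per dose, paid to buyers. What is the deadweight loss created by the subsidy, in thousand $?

Deadweight loss = $18.15 thousand.

Before the subsidy: set 304 − 2P = 3P − 76 → P* = $76, Q* = 152.
With a per-unit subsidy paid to buyers, each effectively pays P − 5.5, so demand becomes Qd = 304 − 2(P − 5.5).
Solving gives Q = 158.6 with buyers paying $72.7 and producers receiving $78.2 (the $5.5 wedge).
Quantity rises by |ΔQ| = |152 − 158.6| = 6.6.
DWL = ½ · t · |ΔQ| = ½ · 5.5 · 6.6 = $18.15.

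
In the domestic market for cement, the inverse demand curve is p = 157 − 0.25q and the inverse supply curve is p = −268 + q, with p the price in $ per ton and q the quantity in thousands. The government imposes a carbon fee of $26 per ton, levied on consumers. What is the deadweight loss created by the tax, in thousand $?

Deadweight loss = $270.4 thousand.

Inverting to q(p) form: qd = 628 − 4p; qs = p + 268.
Before the tax: set 628 − 4p = p + 268 → p* = $72, q* = 340.
With the tax collected from consumers, demand (in seller-price terms) shifts: qd = 628 − 4(p + 26).
Solving gives q = 319.2 with consumers paying $77.2 and producers receiving $51.2 (the $26 wedge).
Quantity falls by |ΔQ| = |340 − 319.2| = 20.8.
DWL = ½ · t · |ΔQ| = ½ · 26 · 20.8 = $270.4.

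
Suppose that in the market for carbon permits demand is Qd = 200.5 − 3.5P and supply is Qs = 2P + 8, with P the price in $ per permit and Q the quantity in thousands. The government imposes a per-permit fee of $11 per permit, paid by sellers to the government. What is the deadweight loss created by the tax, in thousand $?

Before the tax: set 200.5 − 3.5P = 2P + 8 → P* = $35, Q* = 78.
With the tax collected from sellers, supply shifts: Qs = 2(P − 11) + 8.
Solving gives Q = 64 with consumers paying $39 and sellers receiving $28 (the $11 wedge).
Quantity falls by |ΔQ| = |78 − 64| = 14.
DWL = ½ · t · |ΔQ| = ½ · 11 · 14 = $77.

Deadweight loss = $77 thousand.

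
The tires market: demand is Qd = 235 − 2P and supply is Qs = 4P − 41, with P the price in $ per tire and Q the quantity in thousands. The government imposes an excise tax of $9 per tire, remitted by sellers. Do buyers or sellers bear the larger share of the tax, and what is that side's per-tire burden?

Buyers bear the larger share: $6 per tire.

Before the tax: set 235 − 2P = 4P − 41 → P* = $46, Q* = 143.
With the tax collected from sellers, supply shifts: Qs = 4(P − 9) − 41.
New equilibrium: buyers pay $52, sellers receive $43, Q = 131. (Wedge: Pb − Ps = 9.)
Per-tire burden: buyers $6, sellers $3.
Buyers take the larger share because demand is less price-elastic here (demand slope 2 vs supply slope 4).
The less price-elastic side of the market bears the larger share of a per-unit tax.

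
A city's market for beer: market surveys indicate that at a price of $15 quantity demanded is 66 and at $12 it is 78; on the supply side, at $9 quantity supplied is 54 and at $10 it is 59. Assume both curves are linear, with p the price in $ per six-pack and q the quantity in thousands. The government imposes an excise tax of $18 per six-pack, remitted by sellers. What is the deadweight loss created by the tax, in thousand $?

Deadweight loss = $360 thousand.

Demand slope: (78 − 66)/(12 − 15) = -4, so qd = 126 − 4p.
Supply slope: (59 − 54)/(10 − 9) = 5, so qs = 5p + 9.
Without the tax, 126 − 4p = 5p + 9 gives 9p = 117, so p* = $13 and q* = 74.
With the tax collected from sellers, supply shifts: qs = 5(p − 18) + 9.
Solving gives q = 34 with buyers paying $23 and sellers receiving $5 (the $18 wedge).
Quantity falls by |ΔQ| = |74 − 34| = 40.
DWL = ½ · t · |ΔQ| = ½ · 18 · 40 = $360.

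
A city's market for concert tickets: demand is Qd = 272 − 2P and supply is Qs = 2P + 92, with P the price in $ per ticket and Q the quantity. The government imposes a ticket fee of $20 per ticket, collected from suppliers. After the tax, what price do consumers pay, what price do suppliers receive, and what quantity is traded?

Before the tax: set 272 − 2P = 2P + 92 → P* = $45, Q* = 182.
With the tax collected from suppliers, supply shifts: Qs = 2(P − 20) + 92.
Solving gives Q = 162 with consumers paying $55 and suppliers receiving $35 (the $20 wedge).

Consumers pay $55; suppliers receive $35; quantity = 162.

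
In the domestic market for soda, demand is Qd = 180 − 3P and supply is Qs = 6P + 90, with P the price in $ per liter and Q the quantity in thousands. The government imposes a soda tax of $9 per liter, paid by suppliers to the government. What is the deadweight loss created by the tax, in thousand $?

Deadweight loss = $81 thousand.

Without the tax, 180 − 3P = 6P + 90 gives 9P = 90, so P* = $10 and Q* = 150.
With the tax collected from suppliers, supply shifts: Qs = 6(P − 9) + 90.
Solving gives Q = 132 with buyers paying $16 and suppliers receiving $7 (the $9 wedge).
Quantity falls by |ΔQ| = |150 − 132| = 18.
DWL = ½ · t · |ΔQ| = ½ · 9 · 18 = $81.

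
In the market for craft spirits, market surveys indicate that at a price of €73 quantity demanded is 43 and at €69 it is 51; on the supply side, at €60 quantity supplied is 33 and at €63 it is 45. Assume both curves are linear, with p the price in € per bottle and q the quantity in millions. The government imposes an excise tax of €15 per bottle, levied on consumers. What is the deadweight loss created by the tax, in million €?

Deadweight loss = €150 million.

Demand slope: (51 − 43)/(69 − 73) = -2, so qd = 189 − 2p.
Supply slope: (45 − 33)/(63 − 60) = 4, so qs = 4p − 207.
Before the tax: set 189 − 2p = 4p − 207 → p* = €66, q* = 57.
With the tax collected from consumers, demand (in seller-price terms) shifts: qd = 189 − 2(p + 15).
Solving gives q = 37 with consumers paying €76 and producers receiving €61 (the €15 wedge).
Quantity falls by |ΔQ| = |57 − 37| = 20.
DWL = ½ · t · |ΔQ| = ½ · 15 · 20 = €150.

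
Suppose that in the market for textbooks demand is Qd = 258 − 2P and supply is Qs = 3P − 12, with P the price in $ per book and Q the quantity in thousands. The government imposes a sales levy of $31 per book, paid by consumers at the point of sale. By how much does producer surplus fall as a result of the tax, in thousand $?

Before the tax: set 258 − 2P = 3P − 12 → P* = $54, Q* = 150.
With the tax collected from consumers, demand (in seller-price terms) shifts: Qd = 258 − 2(P + 31).
New equilibrium: consumers pay $72.6, suppliers receive $41.6, Q = 112.8. (Wedge: Pb − Ps = 31.)
ΔPS is the trapezoid between Q = 112.8 and Q = 150 of height $12.4: ½ · (150 + 112.8) · 12.4 = $1629.36.

Producer surplus falls by $1629.36 thousand.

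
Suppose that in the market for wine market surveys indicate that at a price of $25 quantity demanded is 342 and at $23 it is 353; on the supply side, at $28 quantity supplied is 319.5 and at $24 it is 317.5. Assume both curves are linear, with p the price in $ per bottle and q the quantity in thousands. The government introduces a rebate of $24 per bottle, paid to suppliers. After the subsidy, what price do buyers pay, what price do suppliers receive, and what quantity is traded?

Demand slope: (353 − 342)/(23 − 25) = -5.5, so qd = 479.5 − 5.5p.
Supply slope: (317.5 − 319.5)/(24 − 28) = 0.5, so qs = 0.5p + 305.5.
Without the subsidy, 479.5 − 5.5p = 0.5p + 305.5 gives 6p = 174, so p* = $29 and q* = 320.
With a per-unit subsidy paid to suppliers, each receives p + 24 per unit sold, so supply becomes qs = 0.5(p + 24) + 305.5.
Solving gives q = 331 with buyers paying $27 and suppliers receiving $51 (the $24 wedge).

Buyers pay $27; suppliers receive $51; quantity = 331.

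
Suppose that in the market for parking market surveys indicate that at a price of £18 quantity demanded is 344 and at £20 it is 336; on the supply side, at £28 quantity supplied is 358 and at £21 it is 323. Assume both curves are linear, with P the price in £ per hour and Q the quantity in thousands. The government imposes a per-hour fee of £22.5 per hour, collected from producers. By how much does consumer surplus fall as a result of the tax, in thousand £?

Demand slope: (336 − 344)/(20 − 18) = -4, so Qd = 416 − 4P.
Supply slope: (323 − 358)/(21 − 28) = 5, so Qs = 5P + 218.
Before the tax: set 416 − 4P = 5P + 218 → P* = £22, Q* = 328.
With the tax collected from producers, supply shifts: Qs = 5(P − 22.5) + 218.
New equilibrium: buyers pay £34.5, producers receive £12, Q = 278. (Wedge: Pb − Ps = 22.5.)
ΔCS is the trapezoid between Q = 278 and Q = 328 of height £12.5: ½ · (328 + 278) · 12.5 = £3787.5.

Consumer surplus falls by £3787.5 thousand.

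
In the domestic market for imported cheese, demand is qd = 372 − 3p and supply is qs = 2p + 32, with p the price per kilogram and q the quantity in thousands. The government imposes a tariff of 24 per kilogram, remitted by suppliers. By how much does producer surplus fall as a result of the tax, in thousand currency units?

Producer surplus falls by 2211.84 thousand.

Before the tax: set 372 − 3p = 2p + 32 → p* = 68, q* = 168.
With the tax collected from suppliers, supply shifts: qs = 2(p − 24) + 32.
Solving gives q = 139.2 with buyers paying 77.6 and suppliers receiving 53.6 (the 24 wedge).
ΔPS is the trapezoid between Q = 139.2 and Q = 168 of height 14.4: ½ · (168 + 139.2) · 14.4 = 2211.84.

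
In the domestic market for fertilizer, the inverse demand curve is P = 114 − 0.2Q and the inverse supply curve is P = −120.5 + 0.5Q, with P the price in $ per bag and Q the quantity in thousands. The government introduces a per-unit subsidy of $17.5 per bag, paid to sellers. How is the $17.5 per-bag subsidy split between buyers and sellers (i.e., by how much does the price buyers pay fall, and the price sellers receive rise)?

Rewrite in direct form: Qd = 570 − 5P and Qs = 2P + 241.
Without the subsidy, 570 − 5P = 2P + 241 gives 7P = 329, so P* = $47 and Q* = 335.
With a per-unit subsidy paid to sellers, each receives P + 17.5 per unit sold, so supply becomes Qs = 2(P + 17.5) + 241.
Solving gives Q = 360 with buyers paying $42 and sellers receiving $59.5 (the $17.5 wedge).
Gain to buyers: $5; to sellers: $12.5. (They sum to $17.5.)

Buyers gain $5 per bag; sellers gain $12.5 per bag.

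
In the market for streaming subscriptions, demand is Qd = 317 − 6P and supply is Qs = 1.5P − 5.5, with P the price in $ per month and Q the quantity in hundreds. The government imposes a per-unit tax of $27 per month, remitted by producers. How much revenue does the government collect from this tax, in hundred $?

Before the tax: set 317 − 6P = 1.5P − 5.5 → P* = $43, Q* = 59.
With the tax collected from producers, supply shifts: Qs = 1.5(P − 27) − 5.5.
Solving gives Q = 26.6 with consumers paying $48.4 and producers receiving $21.4 (the $27 wedge).
Revenue = t · Q = 27 · 26.6 = $718.2.

Tax revenue = $718.2 hundred.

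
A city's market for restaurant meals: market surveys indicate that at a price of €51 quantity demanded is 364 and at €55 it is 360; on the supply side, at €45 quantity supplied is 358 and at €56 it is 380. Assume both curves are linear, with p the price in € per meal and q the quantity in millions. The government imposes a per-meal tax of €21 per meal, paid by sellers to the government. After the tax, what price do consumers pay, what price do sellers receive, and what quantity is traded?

Demand slope: (360 − 364)/(55 − 51) = -1, so qd = 415 − p.
Supply slope: (380 − 358)/(56 − 45) = 2, so qs = 2p + 268.
Before the tax: set 415 − p = 2p + 268 → p* = €49, q* = 366.
With the tax collected from sellers, supply shifts: qs = 2(p − 21) + 268.
Solving gives q = 352 with consumers paying €63 and sellers receiving €42 (the €21 wedge).

Consumers pay €63; sellers receive €42; quantity = 352.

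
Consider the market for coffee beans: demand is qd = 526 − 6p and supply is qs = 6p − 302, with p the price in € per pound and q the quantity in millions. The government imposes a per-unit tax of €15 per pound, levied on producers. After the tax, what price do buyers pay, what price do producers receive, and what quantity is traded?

Buyers pay €76.5; producers receive €61.5; quantity = 67.

Without the tax, 526 − 6p = 6p − 302 gives 12p = 828, so p* = €69 and q* = 112.
With the tax collected from producers, supply shifts: qs = 6(p − 15) − 302.
Solving gives q = 67 with buyers paying €76.5 and producers receiving €61.5 (the €15 wedge).
The less price-elastic side of the market bears the larger share of a per-unit tax.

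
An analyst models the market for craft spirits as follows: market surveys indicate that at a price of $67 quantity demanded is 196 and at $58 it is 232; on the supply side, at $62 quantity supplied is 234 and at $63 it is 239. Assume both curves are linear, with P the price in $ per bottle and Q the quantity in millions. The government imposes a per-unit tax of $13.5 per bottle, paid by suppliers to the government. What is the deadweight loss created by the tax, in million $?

Deadweight loss = $202.5 million.

Demand slope: (232 − 196)/(58 − 67) = -4, so Qd = 464 − 4P.
Supply slope: (239 − 234)/(63 − 62) = 5, so Qs = 5P − 76.
Without the tax, 464 − 4P = 5P − 76 gives 9P = 540, so P* = $60 and Q* = 224.
With the tax collected from suppliers, supply shifts: Qs = 5(P − 13.5) − 76.
New equilibrium: consumers pay $67.5, suppliers receive $54, Q = 194. (Wedge: Pb − Ps = 13.5.)
Quantity falls by |ΔQ| = |224 − 194| = 30.
DWL = ½ · t · |ΔQ| = ½ · 13.5 · 30 = $202.5.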